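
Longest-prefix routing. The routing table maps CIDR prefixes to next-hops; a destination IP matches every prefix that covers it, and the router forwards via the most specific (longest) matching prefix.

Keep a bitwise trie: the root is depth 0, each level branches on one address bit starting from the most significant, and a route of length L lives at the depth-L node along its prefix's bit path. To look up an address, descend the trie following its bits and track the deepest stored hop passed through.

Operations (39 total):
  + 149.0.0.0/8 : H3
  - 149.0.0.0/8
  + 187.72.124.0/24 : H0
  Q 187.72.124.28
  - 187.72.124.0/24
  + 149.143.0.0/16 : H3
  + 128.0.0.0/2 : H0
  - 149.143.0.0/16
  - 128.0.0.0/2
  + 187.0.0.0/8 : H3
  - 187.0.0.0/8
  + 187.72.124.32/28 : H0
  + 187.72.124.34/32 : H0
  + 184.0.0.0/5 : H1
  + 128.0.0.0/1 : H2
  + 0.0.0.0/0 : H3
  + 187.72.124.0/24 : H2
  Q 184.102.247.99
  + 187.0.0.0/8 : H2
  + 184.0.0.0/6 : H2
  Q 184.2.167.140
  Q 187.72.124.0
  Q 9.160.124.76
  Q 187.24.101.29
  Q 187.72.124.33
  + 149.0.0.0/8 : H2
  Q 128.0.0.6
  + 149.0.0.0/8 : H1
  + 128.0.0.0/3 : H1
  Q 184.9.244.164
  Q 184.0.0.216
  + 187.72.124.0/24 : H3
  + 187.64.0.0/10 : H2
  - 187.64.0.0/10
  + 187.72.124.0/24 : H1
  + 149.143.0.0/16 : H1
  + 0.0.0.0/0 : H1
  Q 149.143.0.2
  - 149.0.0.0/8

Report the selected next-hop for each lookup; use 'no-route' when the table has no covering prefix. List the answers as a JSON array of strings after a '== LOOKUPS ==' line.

Process each operation:
  add 149.0.0.0/8 -> H3 at depth 8
  del 149.0.0.0/8 (clear depth 8)
  add 187.72.124.0/24 -> H0 at depth 24
  ? 187.72.124.28  path d0:-→d1:-→d2:-→d3:-→d4:-→d5:-→d6:-→d7:-→d8:-→d9:-→d10:-→d11:-→d12:-→d13:-→d14:-→d15:-→d16:-→d17:-→d18:-→d19:-→d20:-→d21:-→d22:-→d23:-→d24:H0  best=H0
  del 187.72.124.0/24 (clear depth 24)
  add 149.143.0.0/16 -> H3 at depth 16
  add 128.0.0.0/2 -> H0 at depth 2
  del 149.143.0.0/16 (clear depth 16)
  del 128.0.0.0/2 (clear depth 2)
  add 187.0.0.0/8 -> H3 at depth 8
  del 187.0.0.0/8 (clear depth 8)
  add 187.72.124.32/28 -> H0 at depth 28
  add 187.72.124.34/32 -> H0 at depth 32
  add 184.0.0.0/5 -> H1 at depth 5
  add 128.0.0.0/1 -> H2 at depth 1
  add 0.0.0.0/0 -> H3 at depth 0
  add 187.72.124.0/24 -> H2 at depth 24
  ? 184.102.247.99  path d0:H3→d1:H2→d2:-→d3:-→d4:-→d5:H1→d6:-  best=H1
  add 187.0.0.0/8 -> H2 at depth 8
  add 184.0.0.0/6 -> H2 at depth 6
  ? 184.2.167.140  path d0:H3→d1:H2→d2:-→d3:-→d4:-→d5:H1→d6:H2  best=H2
  ? 187.72.124.0  path d0:H3→d1:H2→d2:-→d3:-→d4:-→d5:H1→d6:H2→d7:-→d8:H2→d9:-→d10:-→d11:-→d12:-→d13:-→d14:-→d15:-→d16:-→d17:-→d18:-→d19:-→d20:-→d21:-→d22:-→d23:-→d24:H2→d25:-→d26:-  best=H2
  ? 9.160.124.76  path d0:H3  best=H3
  ? 187.24.101.29  path d0:H3→d1:H2→d2:-→d3:-→d4:-→d5:H1→d6:H2→d7:-→d8:H2→d9:-  best=H2
  ? 187.72.124.33  path d0:H3→d1:H2→d2:-→d3:-→d4:-→d5:H1→d6:H2→d7:-→d8:H2→d9:-→d10:-→d11:-→d12:-→d13:-→d14:-→d15:-→d16:-→d17:-→d18:-→d19:-→d20:-→d21:-→d22:-→d23:-→d24:H2→d25:-→d26:-→d27:-→d28:H0→d29:-→d30:-  best=H0
  add 149.0.0.0/8 -> H2 at depth 8
  ? 128.0.0.6  path d0:H3→d1:H2→d2:-→d3:-  best=H2
  add 149.0.0.0/8 -> H1 at depth 8
  add 128.0.0.0/3 -> H1 at depth 3
  ? 184.9.244.164  path d0:H3→d1:H2→d2:-→d3:-→d4:-→d5:H1→d6:H2  best=H2
  ? 184.0.0.216  path d0:H3→d1:H2→d2:-→d3:-→d4:-→d5:H1→d6:H2  best=H2
  add 187.72.124.0/24 -> H3 at depth 24
  add 187.64.0.0/10 -> H2 at depth 10
  del 187.64.0.0/10 (clear depth 10)
  add 187.72.124.0/24 -> H1 at depth 24
  add 149.143.0.0/16 -> H1 at depth 16
  add 0.0.0.0/0 -> H1 at depth 0
  ? 149.143.0.2  path d0:H1→d1:H2→d2:-→d3:H1→d4:-→d5:-→d6:-→d7:-→d8:H1→d9:-→d10:-→d11:-→d12:-→d13:-→d14:-→d15:-→d16:H1  best=H1
  del 149.0.0.0/8 (clear depth 8)

== LOOKUPS ==
["H0","H1","H2","H2","H3","H2","H0","H2","H2","H2","H1"]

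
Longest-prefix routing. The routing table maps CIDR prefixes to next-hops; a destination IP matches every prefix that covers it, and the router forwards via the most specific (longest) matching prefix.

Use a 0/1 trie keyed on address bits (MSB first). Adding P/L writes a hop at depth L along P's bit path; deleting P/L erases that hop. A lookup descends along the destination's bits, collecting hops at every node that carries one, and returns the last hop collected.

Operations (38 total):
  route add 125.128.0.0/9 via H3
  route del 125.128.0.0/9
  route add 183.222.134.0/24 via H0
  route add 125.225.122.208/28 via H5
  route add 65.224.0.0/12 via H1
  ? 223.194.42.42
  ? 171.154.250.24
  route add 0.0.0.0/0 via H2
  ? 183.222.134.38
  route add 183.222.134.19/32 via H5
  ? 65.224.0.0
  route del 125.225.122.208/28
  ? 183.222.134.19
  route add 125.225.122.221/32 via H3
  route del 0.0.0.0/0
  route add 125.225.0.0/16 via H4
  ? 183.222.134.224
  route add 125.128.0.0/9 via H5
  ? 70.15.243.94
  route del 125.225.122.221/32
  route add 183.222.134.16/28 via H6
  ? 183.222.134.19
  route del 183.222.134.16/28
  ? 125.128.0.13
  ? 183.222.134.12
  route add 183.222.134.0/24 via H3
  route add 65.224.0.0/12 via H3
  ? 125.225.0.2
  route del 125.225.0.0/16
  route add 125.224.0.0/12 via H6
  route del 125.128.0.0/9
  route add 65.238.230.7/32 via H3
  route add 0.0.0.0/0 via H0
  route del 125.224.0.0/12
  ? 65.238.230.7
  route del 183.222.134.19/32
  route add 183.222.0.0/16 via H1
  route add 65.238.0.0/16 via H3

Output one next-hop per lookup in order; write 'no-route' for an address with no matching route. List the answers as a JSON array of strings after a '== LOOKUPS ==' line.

Apply in order:
  add 125.128.0.0/9 -> H3 at depth 9
  del 125.128.0.0/9 (clear depth 9)
  add 183.222.134.0/24 -> H0 at depth 24
  add 125.225.122.208/28 -> H5 at depth 28
  add 65.224.0.0/12 -> H1 at depth 12
  ? 223.194.42.42  path d0:-→d1:-  best=no-route
  ? 171.154.250.24  path d0:-→d1:-→d2:-→d3:-  best=no-route
  add 0.0.0.0/0 -> H2 at depth 0
  ? 183.222.134.38  path d0:H2→d1:-→d2:-→d3:-→d4:-→d5:-→d6:-→d7:-→d8:-→d9:-→d10:-→d11:-→d12:-→d13:-→d14:-→d15:-→d16:-→d17:-→d18:-→d19:-→d20:-→d21:-→d22:-→d23:-→d24:H0  best=H0
  add 183.222.134.19/32 -> H5 at depth 32
  ? 65.224.0.0  path d0:H2→d1:-→d2:-→d3:-→d4:-→d5:-→d6:-→d7:-→d8:-→d9:-→d10:-→d11:-→d12:H1  best=H1
  del 125.225.122.208/28 (clear depth 28)
  ? 183.222.134.19  path d0:H2→d1:-→d2:-→d3:-→d4:-→d5:-→d6:-→d7:-→d8:-→d9:-→d10:-→d11:-→d12:-→d13:-→d14:-→d15:-→d16:-→d17:-→d18:-→d19:-→d20:-→d21:-→d22:-→d23:-→d24:H0→d25:-→d26:-→d27:-→d28:-→d29:-→d30:-→d31:-→d32:H5  best=H5
  add 125.225.122.221/32 -> H3 at depth 32
  del 0.0.0.0/0 (clear depth 0)
  add 125.225.0.0/16 -> H4 at depth 16
  ? 183.222.134.224  path d0:-→d1:-→d2:-→d3:-→d4:-→d5:-→d6:-→d7:-→d8:-→d9:-→d10:-→d11:-→d12:-→d13:-→d14:-→d15:-→d16:-→d17:-→d18:-→d19:-→d20:-→d21:-→d22:-→d23:-→d24:H0  best=H0
  add 125.128.0.0/9 -> H5 at depth 9
  ? 70.15.243.94  path d0:-→d1:-→d2:-→d3:-→d4:-→d5:-  best=no-route
  del 125.225.122.221/32 (clear depth 32)
  add 183.222.134.16/28 -> H6 at depth 28
  ? 183.222.134.19  path d0:-→d1:-→d2:-→d3:-→d4:-→d5:-→d6:-→d7:-→d8:-→d9:-→d10:-→d11:-→d12:-→d13:-→d14:-→d15:-→d16:-→d17:-→d18:-→d19:-→d20:-→d21:-→d22:-→d23:-→d24:H0→d25:-→d26:-→d27:-→d28:H6→d29:-→d30:-→d31:-→d32:H5  best=H5
  del 183.222.134.16/28 (clear depth 28)
  ? 125.128.0.13  path d0:-→d1:-→d2:-→d3:-→d4:-→d5:-→d6:-→d7:-→d8:-→d9:H5  best=H5
  ? 183.222.134.12  path d0:-→d1:-→d2:-→d3:-→d4:-→d5:-→d6:-→d7:-→d8:-→d9:-→d10:-→d11:-→d12:-→d13:-→d14:-→d15:-→d16:-→d17:-→d18:-→d19:-→d20:-→d21:-→d22:-→d23:-→d24:H0→d25:-→d26:-→d27:-  best=H0
  add 183.222.134.0/24 -> H3 at depth 24
  add 65.224.0.0/12 -> H3 at depth 12
  ? 125.225.0.2  path d0:-→d1:-→d2:-→d3:-→d4:-→d5:-→d6:-→d7:-→d8:-→d9:H5→d10:-→d11:-→d12:-→d13:-→d14:-→d15:-→d16:H4→d17:-  best=H4
  del 125.225.0.0/16 (clear depth 16)
  add 125.224.0.0/12 -> H6 at depth 12
  del 125.128.0.0/9 (clear depth 9)
  add 65.238.230.7/32 -> H3 at depth 32
  add 0.0.0.0/0 -> H0 at depth 0
  del 125.224.0.0/12 (clear depth 12)
  ? 65.238.230.7  path d0:H0→d1:-→d2:-→d3:-→d4:-→d5:-→d6:-→d7:-→d8:-→d9:-→d10:-→d11:-→d12:H3→d13:-→d14:-→d15:-→d16:-→d17:-→d18:-→d19:-→d20:-→d21:-→d22:-→d23:-→d24:-→d25:-→d26:-→d27:-→d28:-→d29:-→d30:-→d31:-→d32:H3  best=H3
  del 183.222.134.19/32 (clear depth 32)
  add 183.222.0.0/16 -> H1 at depth 16
  add 65.238.0.0/16 -> H3 at depth 16

== LOOKUPS ==
["no-route","no-route","H0","H1","H5","H0","no-route","H5","H5","H0","H4","H3"]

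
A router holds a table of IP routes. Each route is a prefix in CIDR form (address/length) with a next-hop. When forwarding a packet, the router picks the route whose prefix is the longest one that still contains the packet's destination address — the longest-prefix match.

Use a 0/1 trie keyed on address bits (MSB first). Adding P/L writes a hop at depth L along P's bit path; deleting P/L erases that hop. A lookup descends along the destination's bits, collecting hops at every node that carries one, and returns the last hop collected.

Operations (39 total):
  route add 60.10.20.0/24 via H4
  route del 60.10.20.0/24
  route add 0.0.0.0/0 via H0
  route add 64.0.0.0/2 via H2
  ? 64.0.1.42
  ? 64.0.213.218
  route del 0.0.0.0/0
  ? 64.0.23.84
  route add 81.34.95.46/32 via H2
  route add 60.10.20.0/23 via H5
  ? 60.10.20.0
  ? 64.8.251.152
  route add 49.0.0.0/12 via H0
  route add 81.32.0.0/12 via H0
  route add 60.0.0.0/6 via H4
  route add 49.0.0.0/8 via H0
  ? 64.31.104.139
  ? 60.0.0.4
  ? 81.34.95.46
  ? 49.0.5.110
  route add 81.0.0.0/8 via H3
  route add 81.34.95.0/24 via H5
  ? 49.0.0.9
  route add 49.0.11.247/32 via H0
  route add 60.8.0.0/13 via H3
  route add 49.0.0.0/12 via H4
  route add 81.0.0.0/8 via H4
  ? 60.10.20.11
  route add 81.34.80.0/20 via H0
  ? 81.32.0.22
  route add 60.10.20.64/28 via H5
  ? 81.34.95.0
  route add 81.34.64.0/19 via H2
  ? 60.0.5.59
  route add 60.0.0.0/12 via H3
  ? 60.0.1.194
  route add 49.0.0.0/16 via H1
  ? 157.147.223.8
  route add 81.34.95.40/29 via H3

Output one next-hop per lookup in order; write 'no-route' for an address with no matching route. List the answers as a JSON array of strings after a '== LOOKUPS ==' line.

Apply in order:
  add 60.10.20.0/24 -> H4 at depth 24
  - 60.10.20.0/24 clear@24
  add 0.0.0.0/0 -> H0 at depth 0
  add 64.0.0.0/2 -> H2 at depth 2
  Q 64.0.1.42: descend 01 ; hops seen [H0,H2] ; pick H2
  Q 64.0.213.218: descend 01 ; hops seen [H0,H2] ; pick H2
  - 0.0.0.0/0 clear@0
  Q 64.0.23.84: descend 01 ; hops seen [H2] ; pick H2
  add 81.34.95.46/32 -> H2 at depth 32
  add 60.10.20.0/23 -> H5 at depth 23
  Q 60.10.20.0: descend 001111000000101000010100 ; hops seen [H5] ; pick H5
  Q 64.8.251.152: descend 010 ; hops seen [H2] ; pick H2
  add 49.0.0.0/12 -> H0 at depth 12
  add 81.32.0.0/12 -> H0 at depth 12
  add 60.0.0.0/6 -> H4 at depth 6
  add 49.0.0.0/8 -> H0 at depth 8
  Q 64.31.104.139: descend 010 ; hops seen [H2] ; pick H2
  Q 60.0.0.4: descend 001111000000 ; hops seen [H4] ; pick H4
  Q 81.34.95.46: descend 01010001001000100101111100101110 ; hops seen [H2,H0,H2] ; pick H2
  Q 49.0.5.110: descend 001100010000 ; hops seen [H0,H0] ; pick H0
  add 81.0.0.0/8 -> H3 at depth 8
  add 81.34.95.0/24 -> H5 at depth 24
  Q 49.0.0.9: descend 001100010000 ; hops seen [H0,H0] ; pick H0
  add 49.0.11.247/32 -> H0 at depth 32
  add 60.8.0.0/13 -> H3 at depth 13
  add 49.0.0.0/12 -> H4 at depth 12
  add 81.0.0.0/8 -> H4 at depth 8
  Q 60.10.20.11: descend 001111000000101000010100 ; hops seen [H4,H3,H5] ; pick H5
  add 81.34.80.0/20 -> H0 at depth 20
  Q 81.32.0.22: descend 01010001001000 ; hops seen [H2,H4,H0] ; pick H0
  add 60.10.20.64/28 -> H5 at depth 28
  Q 81.34.95.0: descend 01010001001000100101111100 ; hops seen [H2,H4,H0,H0,H5] ; pick H5
  add 81.34.64.0/19 -> H2 at depth 19
  Q 60.0.5.59: descend 001111000000 ; hops seen [H4] ; pick H4
  add 60.0.0.0/12 -> H3 at depth 12
  Q 60.0.1.194: descend 001111000000 ; hops seen [H4,H3] ; pick H3
  add 49.0.0.0/16 -> H1 at depth 16
  Q 157.147.223.8: descend ε ; hops seen [∅] ; pick no-route
  add 81.34.95.40/29 -> H3 at depth 29

== LOOKUPS ==
["H2","H2","H2","H5","H2","H2","H4","H2","H0","H0","H5","H0","H5","H4","H3","no-route"]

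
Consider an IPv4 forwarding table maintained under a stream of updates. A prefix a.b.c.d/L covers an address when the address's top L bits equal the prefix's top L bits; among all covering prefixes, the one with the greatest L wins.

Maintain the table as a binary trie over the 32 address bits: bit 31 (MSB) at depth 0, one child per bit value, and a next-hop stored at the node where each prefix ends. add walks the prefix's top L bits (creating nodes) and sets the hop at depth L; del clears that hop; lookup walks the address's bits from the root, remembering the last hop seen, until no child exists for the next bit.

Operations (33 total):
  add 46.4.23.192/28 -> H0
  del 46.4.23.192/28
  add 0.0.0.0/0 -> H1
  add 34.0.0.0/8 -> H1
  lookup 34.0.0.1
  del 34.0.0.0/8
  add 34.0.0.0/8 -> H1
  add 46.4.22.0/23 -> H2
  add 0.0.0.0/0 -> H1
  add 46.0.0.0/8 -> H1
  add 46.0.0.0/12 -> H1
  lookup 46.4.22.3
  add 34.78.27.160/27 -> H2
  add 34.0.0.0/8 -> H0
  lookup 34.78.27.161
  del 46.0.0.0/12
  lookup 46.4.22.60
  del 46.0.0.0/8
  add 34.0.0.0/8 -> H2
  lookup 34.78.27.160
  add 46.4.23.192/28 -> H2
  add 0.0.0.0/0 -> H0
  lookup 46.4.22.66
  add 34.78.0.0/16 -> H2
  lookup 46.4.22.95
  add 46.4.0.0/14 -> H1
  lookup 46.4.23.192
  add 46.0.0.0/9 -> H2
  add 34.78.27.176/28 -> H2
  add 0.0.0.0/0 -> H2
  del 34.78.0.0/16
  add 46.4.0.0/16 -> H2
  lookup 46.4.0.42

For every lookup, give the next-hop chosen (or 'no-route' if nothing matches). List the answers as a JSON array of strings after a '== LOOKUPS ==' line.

Process each operation:
  + 46.4.23.192/28 (H0) depth=28
  - 46.4.23.192/28 clear@28
  + 0.0.0.0/0 (H1) depth=0
  + 34.0.0.0/8 (H1) depth=8
  Q 34.0.0.1: descend 00100010 ; hops seen [H1,H1] ; pick H1
  - 34.0.0.0/8 clear@8
  + 34.0.0.0/8 (H1) depth=8
  + 46.4.22.0/23 (H2) depth=23
  + 0.0.0.0/0 (H1) depth=0
  + 46.0.0.0/8 (H1) depth=8
  + 46.0.0.0/12 (H1) depth=12
  Q 46.4.22.3: descend 00101110000001000001011 ; hops seen [H1,H1,H1,H2] ; pick H2
  + 34.78.27.160/27 (H2) depth=27
  + 34.0.0.0/8 (H0) depth=8
  Q 34.78.27.161: descend 001000100100111000011011101 ; hops seen [H1,H0,H2] ; pick H2
  - 46.0.0.0/12 clear@12
  Q 46.4.22.60: descend 00101110000001000001011 ; hops seen [H1,H1,H2] ; pick H2
  - 46.0.0.0/8 clear@8
  + 34.0.0.0/8 (H2) depth=8
  Q 34.78.27.160: descend 001000100100111000011011101 ; hops seen [H1,H2,H2] ; pick H2
  + 46.4.23.192/28 (H2) depth=28
  + 0.0.0.0/0 (H0) depth=0
  Q 46.4.22.66: descend 00101110000001000001011 ; hops seen [H0,H2] ; pick H2
  + 34.78.0.0/16 (H2) depth=16
  Q 46.4.22.95: descend 00101110000001000001011 ; hops seen [H0,H2] ; pick H2
  + 46.4.0.0/14 (H1) depth=14
  Q 46.4.23.192: descend 0010111000000100000101111100 ; hops seen [H0,H1,H2,H2] ; pick H2
  + 46.0.0.0/9 (H2) depth=9
  + 34.78.27.176/28 (H2) depth=28
  + 0.0.0.0/0 (H2) depth=0
  - 34.78.0.0/16 clear@16
  + 46.4.0.0/16 (H2) depth=16
  Q 46.4.0.42: descend 0010111000000100000 ; hops seen [H2,H2,H1,H2] ; pick H2

== LOOKUPS ==
["H1","H2","H2","H2","H2","H2","H2","H2","H2"]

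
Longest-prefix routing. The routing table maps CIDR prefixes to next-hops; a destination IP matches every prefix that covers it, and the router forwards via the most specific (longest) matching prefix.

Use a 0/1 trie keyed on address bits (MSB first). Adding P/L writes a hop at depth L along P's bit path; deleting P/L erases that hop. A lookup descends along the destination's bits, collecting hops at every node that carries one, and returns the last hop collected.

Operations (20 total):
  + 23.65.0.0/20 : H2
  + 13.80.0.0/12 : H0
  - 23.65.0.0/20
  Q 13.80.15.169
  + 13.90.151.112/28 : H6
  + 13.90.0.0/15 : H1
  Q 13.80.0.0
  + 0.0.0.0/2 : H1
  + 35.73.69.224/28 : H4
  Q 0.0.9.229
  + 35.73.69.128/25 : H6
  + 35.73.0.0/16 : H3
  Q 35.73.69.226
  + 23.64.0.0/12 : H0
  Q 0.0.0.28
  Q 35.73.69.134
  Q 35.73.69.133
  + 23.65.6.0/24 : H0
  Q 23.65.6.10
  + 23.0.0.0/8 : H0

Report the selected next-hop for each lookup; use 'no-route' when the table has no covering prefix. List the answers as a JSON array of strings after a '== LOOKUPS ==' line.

Process each operation:
  + 23.65.0.0/20 (H2) depth=20
  + 13.80.0.0/12 (H0) depth=12
  - 23.65.0.0/20 clear@20
  Q 13.80.15.169: descend 000011010101 ; hops seen [H0] ; pick H0
  + 13.90.151.112/28 (H6) depth=28
  + 13.90.0.0/15 (H1) depth=15
  Q 13.80.0.0: descend 000011010101 ; hops seen [H0] ; pick H0
  + 0.0.0.0/2 (H1) depth=2
  + 35.73.69.224/28 (H4) depth=28
  Q 0.0.9.229: descend 0000 ; hops seen [H1] ; pick H1
  + 35.73.69.128/25 (H6) depth=25
  + 35.73.0.0/16 (H3) depth=16
  Q 35.73.69.226: descend 0010001101001001010001011110 ; hops seen [H1,H3,H6,H4] ; pick H4
  + 23.64.0.0/12 (H0) depth=12
  Q 0.0.0.28: descend 0000 ; hops seen [H1] ; pick H1
  Q 35.73.69.134: descend 0010001101001001010001011 ; hops seen [H1,H3,H6] ; pick H6
  Q 35.73.69.133: descend 0010001101001001010001011 ; hops seen [H1,H3,H6] ; pick H6
  + 23.65.6.0/24 (H0) depth=24
  Q 23.65.6.10: descend 000101110100000100000110 ; hops seen [H1,H0,H0] ; pick H0
  + 23.0.0.0/8 (H0) depth=8

== LOOKUPS ==
["H0","H0","H1","H4","H1","H6","H6","H0"]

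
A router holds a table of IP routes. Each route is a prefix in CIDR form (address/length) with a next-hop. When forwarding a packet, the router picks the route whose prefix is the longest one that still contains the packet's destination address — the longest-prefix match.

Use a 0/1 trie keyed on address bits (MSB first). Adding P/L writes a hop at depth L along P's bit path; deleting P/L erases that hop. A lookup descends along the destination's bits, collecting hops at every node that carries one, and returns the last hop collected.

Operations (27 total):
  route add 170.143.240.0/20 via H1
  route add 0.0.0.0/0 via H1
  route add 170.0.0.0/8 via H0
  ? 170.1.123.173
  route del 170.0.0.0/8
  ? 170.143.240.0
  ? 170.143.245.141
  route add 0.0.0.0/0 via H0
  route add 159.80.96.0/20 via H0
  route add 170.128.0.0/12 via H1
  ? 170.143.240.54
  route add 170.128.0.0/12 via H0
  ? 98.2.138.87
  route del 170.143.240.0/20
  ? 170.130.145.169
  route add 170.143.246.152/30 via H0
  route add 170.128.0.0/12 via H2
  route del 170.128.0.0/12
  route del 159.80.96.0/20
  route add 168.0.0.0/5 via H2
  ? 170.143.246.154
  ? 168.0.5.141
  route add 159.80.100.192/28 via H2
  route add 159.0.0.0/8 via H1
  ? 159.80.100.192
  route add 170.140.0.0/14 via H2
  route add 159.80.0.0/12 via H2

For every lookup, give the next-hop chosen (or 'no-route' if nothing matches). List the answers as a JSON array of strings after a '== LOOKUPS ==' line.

Trace:
  + 170.143.240.0/20 (H1) depth=20
  + 0.0.0.0/0 (H1) depth=0
  + 170.0.0.0/8 (H0) depth=8
  ? 170.1.123.173  path d0:H1→d1:-→d2:-→d3:-→d4:-→d5:-→d6:-→d7:-→d8:H0  best=H0
  - 170.0.0.0/8 clear@8
  ? 170.143.240.0  path d0:H1→d1:-→d2:-→d3:-→d4:-→d5:-→d6:-→d7:-→d8:-→d9:-→d10:-→d11:-→d12:-→d13:-→d14:-→d15:-→d16:-→d17:-→d18:-→d19:-→d20:H1  best=H1
  ? 170.143.245.141  path d0:H1→d1:-→d2:-→d3:-→d4:-→d5:-→d6:-→d7:-→d8:-→d9:-→d10:-→d11:-→d12:-→d13:-→d14:-→d15:-→d16:-→d17:-→d18:-→d19:-→d20:H1  best=H1
  + 0.0.0.0/0 (H0) depth=0
  + 159.80.96.0/20 (H0) depth=20
  + 170.128.0.0/12 (H1) depth=12
  ? 170.143.240.54  path d0:H0→d1:-→d2:-→d3:-→d4:-→d5:-→d6:-→d7:-→d8:-→d9:-→d10:-→d11:-→d12:H1→d13:-→d14:-→d15:-→d16:-→d17:-→d18:-→d19:-→d20:H1  best=H1
  + 170.128.0.0/12 (H0) depth=12
  ? 98.2.138.87  path d0:H0  best=H0
  - 170.143.240.0/20 clear@20
  ? 170.130.145.169  path d0:H0→d1:-→d2:-→d3:-→d4:-→d5:-→d6:-→d7:-→d8:-→d9:-→d10:-→d11:-→d12:H0  best=H0
  + 170.143.246.152/30 (H0) depth=30
  + 170.128.0.0/12 (H2) depth=12
  - 170.128.0.0/12 clear@12
  - 159.80.96.0/20 clear@20
  + 168.0.0.0/5 (H2) depth=5
  ? 170.143.246.154  path d0:H0→d1:-→d2:-→d3:-→d4:-→d5:H2→d6:-→d7:-→d8:-→d9:-→d10:-→d11:-→d12:-→d13:-→d14:-→d15:-→d16:-→d17:-→d18:-→d19:-→d20:-→d21:-→d22:-→d23:-→d24:-→d25:-→d26:-→d27:-→d28:-→d29:-→d30:H0  best=H0
  ? 168.0.5.141  path d0:H0→d1:-→d2:-→d3:-→d4:-→d5:H2→d6:-  best=H2
  + 159.80.100.192/28 (H2) depth=28
  + 159.0.0.0/8 (H1) depth=8
  ? 159.80.100.192  path d0:H0→d1:-→d2:-→d3:-→d4:-→d5:-→d6:-→d7:-→d8:H1→d9:-→d10:-→d11:-→d12:-→d13:-→d14:-→d15:-→d16:-→d17:-→d18:-→d19:-→d20:-→d21:-→d22:-→d23:-→d24:-→d25:-→d26:-→d27:-→d28:H2  best=H2
  + 170.140.0.0/14 (H2) depth=14
  + 159.80.0.0/12 (H2) depth=12

== LOOKUPS ==
["H0","H1","H1","H1","H0","H0","H0","H2","H2"]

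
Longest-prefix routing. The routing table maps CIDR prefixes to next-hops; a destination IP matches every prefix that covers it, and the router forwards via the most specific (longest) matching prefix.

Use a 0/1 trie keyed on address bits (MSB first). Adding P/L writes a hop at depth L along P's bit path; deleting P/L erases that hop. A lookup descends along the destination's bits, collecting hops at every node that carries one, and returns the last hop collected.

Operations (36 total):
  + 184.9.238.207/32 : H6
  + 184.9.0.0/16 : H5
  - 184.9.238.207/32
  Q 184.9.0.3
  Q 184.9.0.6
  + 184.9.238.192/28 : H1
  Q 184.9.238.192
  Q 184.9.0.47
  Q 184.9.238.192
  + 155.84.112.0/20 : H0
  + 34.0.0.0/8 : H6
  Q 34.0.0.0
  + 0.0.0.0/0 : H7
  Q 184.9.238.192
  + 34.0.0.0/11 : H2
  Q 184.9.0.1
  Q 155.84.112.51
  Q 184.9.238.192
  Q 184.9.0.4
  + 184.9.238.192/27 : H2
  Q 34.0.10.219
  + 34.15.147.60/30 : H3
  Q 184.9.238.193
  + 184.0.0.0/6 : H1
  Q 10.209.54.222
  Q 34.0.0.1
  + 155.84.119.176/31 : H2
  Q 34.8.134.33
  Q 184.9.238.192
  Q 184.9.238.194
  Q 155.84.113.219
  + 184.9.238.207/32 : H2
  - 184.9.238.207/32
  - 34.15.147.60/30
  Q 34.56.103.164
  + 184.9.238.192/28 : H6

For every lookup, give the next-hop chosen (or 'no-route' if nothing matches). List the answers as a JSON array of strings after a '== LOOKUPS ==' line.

Process each operation:
  + 184.9.238.207/32 (H6) depth=32
  + 184.9.0.0/16 (H5) depth=16
  del 184.9.238.207/32 (clear depth 32)
  Q 184.9.0.3: descend 1011100000001001 ; hops seen [H5] ; pick H5
  Q 184.9.0.6: descend 1011100000001001 ; hops seen [H5] ; pick H5
  + 184.9.238.192/28 (H1) depth=28
  Q 184.9.238.192: descend 1011100000001001111011101100 ; hops seen [H5,H1] ; pick H1
  Q 184.9.0.47: descend 1011100000001001 ; hops seen [H5] ; pick H5
  Q 184.9.238.192: descend 1011100000001001111011101100 ; hops seen [H5,H1] ; pick H1
  + 155.84.112.0/20 (H0) depth=20
  + 34.0.0.0/8 (H6) depth=8
  Q 34.0.0.0: descend 00100010 ; hops seen [H6] ; pick H6
  + 0.0.0.0/0 (H7) depth=0
  Q 184.9.238.192: descend 1011100000001001111011101100 ; hops seen [H7,H5,H1] ; pick H1
  + 34.0.0.0/11 (H2) depth=11
  Q 184.9.0.1: descend 1011100000001001 ; hops seen [H7,H5] ; pick H5
  Q 155.84.112.51: descend 10011011010101000111 ; hops seen [H7,H0] ; pick H0
  Q 184.9.238.192: descend 1011100000001001111011101100 ; hops seen [H7,H5,H1] ; pick H1
  Q 184.9.0.4: descend 1011100000001001 ; hops seen [H7,H5] ; pick H5
  + 184.9.238.192/27 (H2) depth=27
  Q 34.0.10.219: descend 00100010000 ; hops seen [H7,H6,H2] ; pick H2
  + 34.15.147.60/30 (H3) depth=30
  Q 184.9.238.193: descend 1011100000001001111011101100 ; hops seen [H7,H5,H2,H1] ; pick H1
  + 184.0.0.0/6 (H1) depth=6
  Q 10.209.54.222: descend 00 ; hops seen [H7] ; pick H7
  Q 34.0.0.1: descend 001000100000 ; hops seen [H7,H6,H2] ; pick H2
  + 155.84.119.176/31 (H2) depth=31
  Q 34.8.134.33: descend 0010001000001 ; hops seen [H7,H6,H2] ; pick H2
  Q 184.9.238.192: descend 1011100000001001111011101100 ; hops seen [H7,H1,H5,H2,H1] ; pick H1
  Q 184.9.238.194: descend 1011100000001001111011101100 ; hops seen [H7,H1,H5,H2,H1] ; pick H1
  Q 155.84.113.219: descend 100110110101010001110 ; hops seen [H7,H0] ; pick H0
  + 184.9.238.207/32 (H2) depth=32
  del 184.9.238.207/32 (clear depth 32)
  del 34.15.147.60/30 (clear depth 30)
  Q 34.56.103.164: descend 0010001000 ; hops seen [H7,H6] ; pick H6
  + 184.9.238.192/28 (H6) depth=28

== LOOKUPS ==
["H5","H5","H1","H5","H1","H6","H1","H5","H0","H1","H5","H2","H1","H7","H2","H2","H1","H1","H0","H6"]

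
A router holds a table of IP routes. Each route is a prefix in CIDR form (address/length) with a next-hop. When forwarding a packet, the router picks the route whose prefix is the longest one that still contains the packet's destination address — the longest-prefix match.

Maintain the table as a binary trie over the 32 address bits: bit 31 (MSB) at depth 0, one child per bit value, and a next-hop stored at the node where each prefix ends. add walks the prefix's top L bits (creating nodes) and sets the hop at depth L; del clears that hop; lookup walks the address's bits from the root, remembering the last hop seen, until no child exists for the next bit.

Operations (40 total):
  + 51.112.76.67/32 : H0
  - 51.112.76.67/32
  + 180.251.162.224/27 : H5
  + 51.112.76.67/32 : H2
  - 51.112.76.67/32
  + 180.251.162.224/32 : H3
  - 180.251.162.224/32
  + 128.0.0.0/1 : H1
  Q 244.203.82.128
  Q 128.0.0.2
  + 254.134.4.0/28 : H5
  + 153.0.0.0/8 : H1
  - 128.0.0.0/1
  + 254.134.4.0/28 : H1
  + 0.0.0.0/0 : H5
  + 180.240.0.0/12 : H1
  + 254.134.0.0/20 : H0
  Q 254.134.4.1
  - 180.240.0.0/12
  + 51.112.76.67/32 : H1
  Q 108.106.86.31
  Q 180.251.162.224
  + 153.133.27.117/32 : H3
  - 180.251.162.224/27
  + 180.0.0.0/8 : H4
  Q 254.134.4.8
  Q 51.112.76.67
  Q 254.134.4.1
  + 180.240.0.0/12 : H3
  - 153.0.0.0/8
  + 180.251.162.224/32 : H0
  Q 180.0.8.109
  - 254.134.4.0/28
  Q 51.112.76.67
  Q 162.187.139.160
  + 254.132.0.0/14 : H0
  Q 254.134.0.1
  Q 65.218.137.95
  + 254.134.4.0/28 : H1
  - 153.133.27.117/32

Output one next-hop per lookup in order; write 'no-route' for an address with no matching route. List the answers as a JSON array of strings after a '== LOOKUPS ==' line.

Apply in order:
  + 51.112.76.67/32 (H0) depth=32
  del 51.112.76.67/32 (clear depth 32)
  + 180.251.162.224/27 (H5) depth=27
  + 51.112.76.67/32 (H2) depth=32
  del 51.112.76.67/32 (clear depth 32)
  + 180.251.162.224/32 (H3) depth=32
  del 180.251.162.224/32 (clear depth 32)
  + 128.0.0.0/1 (H1) depth=1
  Q 244.203.82.128: descend 1 ; hops seen [H1] ; pick H1
  Q 128.0.0.2: descend 10 ; hops seen [H1] ; pick H1
  + 254.134.4.0/28 (H5) depth=28
  + 153.0.0.0/8 (H1) depth=8
  del 128.0.0.0/1 (clear depth 1)
  + 254.134.4.0/28 (H1) depth=28
  + 0.0.0.0/0 (H5) depth=0
  + 180.240.0.0/12 (H1) depth=12
  + 254.134.0.0/20 (H0) depth=20
  Q 254.134.4.1: descend 1111111010000110000001000000 ; hops seen [H5,H0,H1] ; pick H1
  del 180.240.0.0/12 (clear depth 12)
  + 51.112.76.67/32 (H1) depth=32
  Q 108.106.86.31: descend 0 ; hops seen [H5] ; pick H5
  Q 180.251.162.224: descend 10110100111110111010001011100000 ; hops seen [H5,H5] ; pick H5
  + 153.133.27.117/32 (H3) depth=32
  del 180.251.162.224/27 (clear depth 27)
  + 180.0.0.0/8 (H4) depth=8
  Q 254.134.4.8: descend 1111111010000110000001000000 ; hops seen [H5,H0,H1] ; pick H1
  Q 51.112.76.67: descend 00110011011100000100110001000011 ; hops seen [H5,H1] ; pick H1
  Q 254.134.4.1: descend 1111111010000110000001000000 ; hops seen [H5,H0,H1] ; pick H1
  + 180.240.0.0/12 (H3) depth=12
  del 153.0.0.0/8 (clear depth 8)
  + 180.251.162.224/32 (H0) depth=32
  Q 180.0.8.109: descend 10110100 ; hops seen [H5,H4] ; pick H4
  del 254.134.4.0/28 (clear depth 28)
  Q 51.112.76.67: descend 00110011011100000100110001000011 ; hops seen [H5,H1] ; pick H1
  Q 162.187.139.160: descend 101 ; hops seen [H5] ; pick H5
  + 254.132.0.0/14 (H0) depth=14
  Q 254.134.0.1: descend 111111101000011000000 ; hops seen [H5,H0,H0] ; pick H0
  Q 65.218.137.95: descend 0 ; hops seen [H5] ; pick H5
  + 254.134.4.0/28 (H1) depth=28
  del 153.133.27.117/32 (clear depth 32)

== LOOKUPS ==
["H1","H1","H1","H5","H5","H1","H1","H1","H4","H1","H5","H0","H5"]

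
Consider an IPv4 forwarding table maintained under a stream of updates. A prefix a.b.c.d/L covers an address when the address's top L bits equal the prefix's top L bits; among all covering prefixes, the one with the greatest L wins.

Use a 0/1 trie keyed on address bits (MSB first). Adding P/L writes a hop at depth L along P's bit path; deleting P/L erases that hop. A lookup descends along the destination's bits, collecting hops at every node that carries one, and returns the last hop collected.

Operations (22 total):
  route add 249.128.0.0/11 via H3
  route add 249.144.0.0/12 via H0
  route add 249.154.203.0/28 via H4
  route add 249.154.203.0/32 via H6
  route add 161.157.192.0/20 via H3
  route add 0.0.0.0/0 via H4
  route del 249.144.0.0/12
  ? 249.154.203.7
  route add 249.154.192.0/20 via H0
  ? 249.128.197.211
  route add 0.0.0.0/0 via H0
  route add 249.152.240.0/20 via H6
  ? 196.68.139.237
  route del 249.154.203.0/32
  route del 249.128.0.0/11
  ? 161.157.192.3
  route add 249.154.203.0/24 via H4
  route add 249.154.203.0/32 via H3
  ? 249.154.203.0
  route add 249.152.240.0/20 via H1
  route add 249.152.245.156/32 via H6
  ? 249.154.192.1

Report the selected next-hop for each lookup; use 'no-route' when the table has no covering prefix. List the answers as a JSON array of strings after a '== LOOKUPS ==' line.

Trace:
  + 249.128.0.0/11 (H3) depth=11
  + 249.144.0.0/12 (H0) depth=12
  + 249.154.203.0/28 (H4) depth=28
  + 249.154.203.0/32 (H6) depth=32
  + 161.157.192.0/20 (H3) depth=20
  + 0.0.0.0/0 (H4) depth=0
  del 249.144.0.0/12 (clear depth 12)
  Q 249.154.203.7: descend 11111001100110101100101100000 ; hops seen [H4,H3,H4] ; pick H4
  + 249.154.192.0/20 (H0) depth=20
  Q 249.128.197.211: descend 11111001100 ; hops seen [H4,H3] ; pick H3
  + 0.0.0.0/0 (H0) depth=0
  + 249.152.240.0/20 (H6) depth=20
  Q 196.68.139.237: descend 11 ; hops seen [H0] ; pick H0
  del 249.154.203.0/32 (clear depth 32)
  del 249.128.0.0/11 (clear depth 11)
  Q 161.157.192.3: descend 10100001100111011100 ; hops seen [H0,H3] ; pick H3
  + 249.154.203.0/24 (H4) depth=24
  + 249.154.203.0/32 (H3) depth=32
  Q 249.154.203.0: descend 11111001100110101100101100000000 ; hops seen [H0,H0,H4,H4,H3] ; pick H3
  + 249.152.240.0/20 (H1) depth=20
  + 249.152.245.156/32 (H6) depth=32
  Q 249.154.192.1: descend 11111001100110101100 ; hops seen [H0,H0] ; pick H0

== LOOKUPS ==
["H4","H3","H0","H3","H3","H0"]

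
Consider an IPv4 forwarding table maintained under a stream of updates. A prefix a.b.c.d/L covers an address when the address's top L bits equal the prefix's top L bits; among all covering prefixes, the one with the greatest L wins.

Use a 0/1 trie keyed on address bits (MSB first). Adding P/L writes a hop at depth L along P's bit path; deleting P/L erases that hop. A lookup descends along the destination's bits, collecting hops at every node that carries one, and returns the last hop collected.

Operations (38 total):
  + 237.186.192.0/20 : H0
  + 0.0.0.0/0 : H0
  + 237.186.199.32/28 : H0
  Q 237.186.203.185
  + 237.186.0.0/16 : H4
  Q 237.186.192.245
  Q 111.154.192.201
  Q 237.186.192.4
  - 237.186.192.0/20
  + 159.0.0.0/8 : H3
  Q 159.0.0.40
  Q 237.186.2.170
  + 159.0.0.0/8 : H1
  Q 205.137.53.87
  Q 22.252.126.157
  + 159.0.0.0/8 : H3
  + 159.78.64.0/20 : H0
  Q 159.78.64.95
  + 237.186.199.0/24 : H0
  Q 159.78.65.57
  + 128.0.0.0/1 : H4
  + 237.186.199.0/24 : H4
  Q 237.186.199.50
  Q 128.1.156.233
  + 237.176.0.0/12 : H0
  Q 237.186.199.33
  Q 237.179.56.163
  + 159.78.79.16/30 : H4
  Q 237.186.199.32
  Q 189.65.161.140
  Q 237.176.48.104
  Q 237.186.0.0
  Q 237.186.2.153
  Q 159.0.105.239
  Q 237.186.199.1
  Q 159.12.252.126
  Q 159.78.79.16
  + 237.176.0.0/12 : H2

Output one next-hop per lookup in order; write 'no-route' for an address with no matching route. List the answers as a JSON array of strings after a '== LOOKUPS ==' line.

Apply in order:
  + 237.186.192.0/20 (H0) depth=20
  + 0.0.0.0/0 (H0) depth=0
  + 237.186.199.32/28 (H0) depth=28
  Q 237.186.203.185: descend 11101101101110101100 ; hops seen [H0,H0] ; pick H0
  + 237.186.0.0/16 (H4) depth=16
  Q 237.186.192.245: descend 111011011011101011000 ; hops seen [H0,H4,H0] ; pick H0
  Q 111.154.192.201: descend ε ; hops seen [H0] ; pick H0
  Q 237.186.192.4: descend 111011011011101011000 ; hops seen [H0,H4,H0] ; pick H0
  - 237.186.192.0/20 clear@20
  + 159.0.0.0/8 (H3) depth=8
  Q 159.0.0.40: descend 10011111 ; hops seen [H0,H3] ; pick H3
  Q 237.186.2.170: descend 1110110110111010 ; hops seen [H0,H4] ; pick H4
  + 159.0.0.0/8 (H1) depth=8
  Q 205.137.53.87: descend 11 ; hops seen [H0] ; pick H0
  Q 22.252.126.157: descend ε ; hops seen [H0] ; pick H0
  + 159.0.0.0/8 (H3) depth=8
  + 159.78.64.0/20 (H0) depth=20
  Q 159.78.64.95: descend 10011111010011100100 ; hops seen [H0,H3,H0] ; pick H0
  + 237.186.199.0/24 (H0) depth=24
  Q 159.78.65.57: descend 10011111010011100100 ; hops seen [H0,H3,H0] ; pick H0
  + 128.0.0.0/1 (H4) depth=1
  + 237.186.199.0/24 (H4) depth=24
  Q 237.186.199.50: descend 111011011011101011000111001 ; hops seen [H0,H4,H4,H4] ; pick H4
  Q 128.1.156.233: descend 100 ; hops seen [H0,H4] ; pick H4
  + 237.176.0.0/12 (H0) depth=12
  Q 237.186.199.33: descend 1110110110111010110001110010 ; hops seen [H0,H4,H0,H4,H4,H0] ; pick H0
  Q 237.179.56.163: descend 111011011011 ; hops seen [H0,H4,H0] ; pick H0
  + 159.78.79.16/30 (H4) depth=30
  Q 237.186.199.32: descend 1110110110111010110001110010 ; hops seen [H0,H4,H0,H4,H4,H0] ; pick H0
  Q 189.65.161.140: descend 10 ; hops seen [H0,H4] ; pick H4
  Q 237.176.48.104: descend 111011011011 ; hops seen [H0,H4,H0] ; pick H0
  Q 237.186.0.0: descend 1110110110111010 ; hops seen [H0,H4,H0,H4] ; pick H4
  Q 237.186.2.153: descend 1110110110111010 ; hops seen [H0,H4,H0,H4] ; pick H4
  Q 159.0.105.239: descend 100111110 ; hops seen [H0,H4,H3] ; pick H3
  Q 237.186.199.1: descend 11101101101110101100011100 ; hops seen [H0,H4,H0,H4,H4] ; pick H4
  Q 159.12.252.126: descend 100111110 ; hops seen [H0,H4,H3] ; pick H3
  Q 159.78.79.16: descend 100111110100111001001111000100 ; hops seen [H0,H4,H3,H0,H4] ; pick H4
  + 237.176.0.0/12 (H2) depth=12

== LOOKUPS ==
["H0","H0","H0","H0","H3","H4","H0","H0","H0","H0","H4","H4","H0","H0","H0","H4","H0","H4","H4","H3","H4","H3","H4"]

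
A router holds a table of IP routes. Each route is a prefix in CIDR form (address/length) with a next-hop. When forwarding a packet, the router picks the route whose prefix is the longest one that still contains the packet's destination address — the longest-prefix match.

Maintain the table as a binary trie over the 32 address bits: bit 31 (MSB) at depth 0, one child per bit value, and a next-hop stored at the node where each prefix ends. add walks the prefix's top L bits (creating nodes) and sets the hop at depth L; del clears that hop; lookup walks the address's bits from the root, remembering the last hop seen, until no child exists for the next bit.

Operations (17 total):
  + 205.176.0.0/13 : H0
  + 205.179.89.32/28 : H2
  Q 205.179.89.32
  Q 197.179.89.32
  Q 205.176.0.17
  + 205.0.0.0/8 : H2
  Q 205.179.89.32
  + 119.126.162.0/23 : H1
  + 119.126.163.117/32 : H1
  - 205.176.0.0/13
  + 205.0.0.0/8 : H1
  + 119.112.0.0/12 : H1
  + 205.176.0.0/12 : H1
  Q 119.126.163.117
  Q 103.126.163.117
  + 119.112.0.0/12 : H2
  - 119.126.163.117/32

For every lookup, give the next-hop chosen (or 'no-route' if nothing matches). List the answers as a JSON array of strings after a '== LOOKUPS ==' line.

Trace:
  + 205.176.0.0/13 (H0) depth=13
  + 205.179.89.32/28 (H2) depth=28
  lookup 205.179.89.32: bits 1100110110110011010110010010 walk d0:-→d1:-→d2:-→d3:-→d4:-→d5:-→d6:-→d7:-→d8:-→d9:-→d10:-→d11:-→d12:-→d13:H0→d14:-→d15:-→d16:-→d17:-→d18:-→d19:-→d20:-→d21:-→d22:-→d23:-→d24:-→d25:-→d26:-→d27:-→d28:H2 -> H2
  lookup 197.179.89.32: bits 1100 walk d0:-→d1:-→d2:-→d3:-→d4:- -> no-route
  lookup 205.176.0.17: bits 11001101101100 walk d0:-→d1:-→d2:-→d3:-→d4:-→d5:-→d6:-→d7:-→d8:-→d9:-→d10:-→d11:-→d12:-→d13:H0→d14:- -> H0
  + 205.0.0.0/8 (H2) depth=8
  lookup 205.179.89.32: bits 1100110110110011010110010010 walk d0:-→d1:-→d2:-→d3:-→d4:-→d5:-→d6:-→d7:-→d8:H2→d9:-→d10:-→d11:-→d12:-→d13:H0→d14:-→d15:-→d16:-→d17:-→d18:-→d19:-→d20:-→d21:-→d22:-→d23:-→d24:-→d25:-→d26:-→d27:-→d28:H2 -> H2
  + 119.126.162.0/23 (H1) depth=23
  + 119.126.163.117/32 (H1) depth=32
  del 205.176.0.0/13 (clear depth 13)
  + 205.0.0.0/8 (H1) depth=8
  + 119.112.0.0/12 (H1) depth=12
  + 205.176.0.0/12 (H1) depth=12
  lookup 119.126.163.117: bits 01110111011111101010001101110101 walk d0:-→d1:-→d2:-→d3:-→d4:-→d5:-→d6:-→d7:-→d8:-→d9:-→d10:-→d11:-→d12:H1→d13:-→d14:-→d15:-→d16:-→d17:-→d18:-→d19:-→d20:-→d21:-→d22:-→d23:H1→d24:-→d25:-→d26:-→d27:-→d28:-→d29:-→d30:-→d31:-→d32:H1 -> H1
  lookup 103.126.163.117: bits 011 walk d0:-→d1:-→d2:-→d3:- -> no-route
  + 119.112.0.0/12 (H2) depth=12
  del 119.126.163.117/32 (clear depth 32)

== LOOKUPS ==
["H2","no-route","H0","H2","H1","no-route"]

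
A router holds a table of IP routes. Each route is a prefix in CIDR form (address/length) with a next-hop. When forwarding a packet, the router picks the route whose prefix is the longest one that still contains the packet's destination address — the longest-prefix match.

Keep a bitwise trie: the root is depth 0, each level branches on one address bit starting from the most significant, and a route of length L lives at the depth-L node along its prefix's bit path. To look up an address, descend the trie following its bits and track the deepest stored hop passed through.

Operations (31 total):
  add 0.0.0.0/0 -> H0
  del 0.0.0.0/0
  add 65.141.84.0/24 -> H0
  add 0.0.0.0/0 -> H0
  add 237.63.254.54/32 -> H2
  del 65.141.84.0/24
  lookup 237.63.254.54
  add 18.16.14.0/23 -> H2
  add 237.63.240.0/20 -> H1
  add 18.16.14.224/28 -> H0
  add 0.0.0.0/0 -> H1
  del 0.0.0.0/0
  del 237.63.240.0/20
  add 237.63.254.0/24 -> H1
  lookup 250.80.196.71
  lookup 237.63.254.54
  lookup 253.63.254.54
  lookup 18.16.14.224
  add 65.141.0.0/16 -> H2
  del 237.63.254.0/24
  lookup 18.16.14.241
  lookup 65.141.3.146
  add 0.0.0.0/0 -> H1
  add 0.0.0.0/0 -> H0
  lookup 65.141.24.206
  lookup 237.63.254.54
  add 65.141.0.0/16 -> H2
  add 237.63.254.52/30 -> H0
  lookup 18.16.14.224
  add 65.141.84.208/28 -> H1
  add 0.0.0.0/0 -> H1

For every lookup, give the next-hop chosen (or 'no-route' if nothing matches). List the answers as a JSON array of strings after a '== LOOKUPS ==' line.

Process each operation:
  add 0.0.0.0/0 -> H0 at depth 0
  del 0.0.0.0/0 (clear depth 0)
  add 65.141.84.0/24 -> H0 at depth 24
  add 0.0.0.0/0 -> H0 at depth 0
  add 237.63.254.54/32 -> H2 at depth 32
  del 65.141.84.0/24 (clear depth 24)
  ? 237.63.254.54  path d0:H0→d1:-→d2:-→d3:-→d4:-→d5:-→d6:-→d7:-→d8:-→d9:-→d10:-→d11:-→d12:-→d13:-→d14:-→d15:-→d16:-→d17:-→d18:-→d19:-→d20:-→d21:-→d22:-→d23:-→d24:-→d25:-→d26:-→d27:-→d28:-→d29:-→d30:-→d31:-→d32:H2  best=H2
  add 18.16.14.0/23 -> H2 at depth 23
  add 237.63.240.0/20 -> H1 at depth 20
  add 18.16.14.224/28 -> H0 at depth 28
  add 0.0.0.0/0 -> H1 at depth 0
  del 0.0.0.0/0 (clear depth 0)
  del 237.63.240.0/20 (clear depth 20)
  add 237.63.254.0/24 -> H1 at depth 24
  ? 250.80.196.71  path d0:-→d1:-→d2:-→d3:-  best=no-route
  ? 237.63.254.54  path d0:-→d1:-→d2:-→d3:-→d4:-→d5:-→d6:-→d7:-→d8:-→d9:-→d10:-→d11:-→d12:-→d13:-→d14:-→d15:-→d16:-→d17:-→d18:-→d19:-→d20:-→d21:-→d22:-→d23:-→d24:H1→d25:-→d26:-→d27:-→d28:-→d29:-→d30:-→d31:-→d32:H2  best=H2
  ? 253.63.254.54  path d0:-→d1:-→d2:-→d3:-  best=no-route
  ? 18.16.14.224  path d0:-→d1:-→d2:-→d3:-→d4:-→d5:-→d6:-→d7:-→d8:-→d9:-→d10:-→d11:-→d12:-→d13:-→d14:-→d15:-→d16:-→d17:-→d18:-→d19:-→d20:-→d21:-→d22:-→d23:H2→d24:-→d25:-→d26:-→d27:-→d28:H0  best=H0
  add 65.141.0.0/16 -> H2 at depth 16
  del 237.63.254.0/24 (clear depth 24)
  ? 18.16.14.241  path d0:-→d1:-→d2:-→d3:-→d4:-→d5:-→d6:-→d7:-→d8:-→d9:-→d10:-→d11:-→d12:-→d13:-→d14:-→d15:-→d16:-→d17:-→d18:-→d19:-→d20:-→d21:-→d22:-→d23:H2→d24:-→d25:-→d26:-→d27:-  best=H2
  ? 65.141.3.146  path d0:-→d1:-→d2:-→d3:-→d4:-→d5:-→d6:-→d7:-→d8:-→d9:-→d10:-→d11:-→d12:-→d13:-→d14:-→d15:-→d16:H2→d17:-  best=H2
  add 0.0.0.0/0 -> H1 at depth 0
  add 0.0.0.0/0 -> H0 at depth 0
  ? 65.141.24.206  path d0:H0→d1:-→d2:-→d3:-→d4:-→d5:-→d6:-→d7:-→d8:-→d9:-→d10:-→d11:-→d12:-→d13:-→d14:-→d15:-→d16:H2→d17:-  best=H2
  ? 237.63.254.54  path d0:H0→d1:-→d2:-→d3:-→d4:-→d5:-→d6:-→d7:-→d8:-→d9:-→d10:-→d11:-→d12:-→d13:-→d14:-→d15:-→d16:-→d17:-→d18:-→d19:-→d20:-→d21:-→d22:-→d23:-→d24:-→d25:-→d26:-→d27:-→d28:-→d29:-→d30:-→d31:-→d32:H2  best=H2
  add 65.141.0.0/16 -> H2 at depth 16
  add 237.63.254.52/30 -> H0 at depth 30
  ? 18.16.14.224  path d0:H0→d1:-→d2:-→d3:-→d4:-→d5:-→d6:-→d7:-→d8:-→d9:-→d10:-→d11:-→d12:-→d13:-→d14:-→d15:-→d16:-→d17:-→d18:-→d19:-→d20:-→d21:-→d22:-→d23:H2→d24:-→d25:-→d26:-→d27:-→d28:H0  best=H0
  add 65.141.84.208/28 -> H1 at depth 28
  add 0.0.0.0/0 -> H1 at depth 0

== LOOKUPS ==
["H2","no-route","H2","no-route","H0","H2","H2","H2","H2","H0"]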